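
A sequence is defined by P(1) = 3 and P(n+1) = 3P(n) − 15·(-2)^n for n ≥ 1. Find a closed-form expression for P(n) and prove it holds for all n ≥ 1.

Claim: P(n) = 3·3^n + 3·(-2)^n.

Base case: P(1) = 3, and 3·3^1 + 3·(-2)^1 = 9 − 6 = 3.
Assume P(k) = 3·3^k + 3·(-2)^k for some k ≥ 1.
Then P(k+1) = 3P(k) − 15·(-2)^k = 3·(3·3^k + 3·(-2)^k) − 15·(-2)^k = 3·3^{k+1} + 9·(-2)^k − 15·(-2)^k = 3·3^{k+1} − 6·(-2)^k = 3·3^{k+1} + 3·(-2)^{k+1}.
This completes the inductive step, so P(n) = 3·3^n + 3·(-2)^n for all n ≥ 1.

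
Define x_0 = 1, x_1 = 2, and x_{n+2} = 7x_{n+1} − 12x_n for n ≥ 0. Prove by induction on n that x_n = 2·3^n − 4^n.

Base cases: x_0 = 1 and 2·3^0 − 4^0 = 1; x_1 = 2 and 2·3^1 − 4^1 = 2.
Assume x_j = 2·3^j − 4^j for all 0 ≤ j ≤ m, where m ≥ 1.
Then x_{m+1} = 7x_m − 12x_{m−1} = 7·(2·3^m − 4^m) − 12·(2·3^{m−1} − 4^{m−1}) = 2·(7·3 − 12)3^{m−1} − (7·4 − 12)4^{m−1} = 18·3^{m−1} − 16·4^{m−1} = 2·3^{m+1} − 4^{m+1}.
Hence x_n = 2·3^n − 4^n for every n ≥ 0, by strong induction.

x_n = 2·3^n − 4^n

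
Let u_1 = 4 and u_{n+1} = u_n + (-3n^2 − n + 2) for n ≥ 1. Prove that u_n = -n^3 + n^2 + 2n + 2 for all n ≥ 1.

Base case: u_1 = 4, and -1^3 + 1^2 + 2·1 + 2 = 4.
Assume u_m = -m^3 + m^2 + 2m + 2.
Then u_{m+1} = u_m + (-3m^2 − m + 2) = (-m^3 + m^2 + 2m + 2) + (-3m^2 − m + 2) = -m^3 − 2m^2 + m + 4,
and -(m+1)^3 + (m+1)^2 + 2·(m+1) + 2 = -m^3 − 2m^2 + m + 4.
By induction, u_n = -n^3 + n^2 + 2n + 2 for all n ≥ 1.

u_n = -n^3 + n^2 + 2n + 2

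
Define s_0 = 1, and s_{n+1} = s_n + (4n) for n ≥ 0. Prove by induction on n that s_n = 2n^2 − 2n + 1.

Base case: s_0 = 1, and 2·0^2 − 2·0 + 1 = 1.
Assume s_k = 2k^2 − 2k + 1.
Then s_{k+1} = s_k + (4k) = (2k^2 − 2k + 1) + (4k) = 2k^2 + 2k + 1,
and 2·(k+1)^2 − 2·(k+1) + 1 = 2k^2 + 2k + 1.
By induction, s_n = 2n^2 − 2n + 1 for all n ≥ 0.

s_n = 2n^2 − 2n + 1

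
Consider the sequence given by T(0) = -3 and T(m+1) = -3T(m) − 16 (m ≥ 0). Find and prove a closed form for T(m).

Claim: T(m) = (-3)^m − 4.

Base case: T(0) = -3, and (-3)^0 − 4 = 1 − 4 = -3.
Assume T(j) = (-3)^j − 4 for some j ≥ 0.
Then T(j+1) = -3T(j) − 16 = -3·((-3)^j − 4) − 16 = -3·(-3)^j + 12 − 16 = (-3)^{j+1} − 4.
Hence T(m) = (-3)^m − 4 for every m ≥ 0, by induction.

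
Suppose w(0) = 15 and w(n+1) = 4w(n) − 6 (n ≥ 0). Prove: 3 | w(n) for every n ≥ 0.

Base case: w(0) = 15 = 3·5, so 3 | w(0).
Assume 3 | w(m), so w(m) = 3t for some integer t.
Then w(m+1) = 4w(m) − 6 = 4·(3t) − 6 = 3(4t − 2), so 3 | w(m+1).
Hence 3 | w(n) for every n ≥ 0, by induction.

3 | w(n)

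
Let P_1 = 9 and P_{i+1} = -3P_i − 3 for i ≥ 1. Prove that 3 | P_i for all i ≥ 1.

Base case: P_1 = 9 = 3·3, so 3 | P_1.
Assume 3 | P_r, so P_r = 3t for some integer t.
Then P_{r+1} = -3P_r − 3 = -3·(3t) − 3 = 3(-3t − 1), so 3 | P_{r+1}.
Hence 3 | P_i for every i ≥ 1, by induction.

3 | P_i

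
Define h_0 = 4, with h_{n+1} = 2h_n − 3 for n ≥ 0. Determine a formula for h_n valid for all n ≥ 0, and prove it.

Claim: h_n = 2^n + 3.

Base case: h_0 = 4, and 2^0 + 3 = 1 + 3 = 4.
Assume h_j = 2^j + 3 for some j ≥ 0.
Then h_{j+1} = 2h_j − 3 = 2·(2^j + 3) − 3 = 2^{j+1} + 6 − 3 = 2^{j+1} + 3.
This completes the inductive step, so h_n = 2^n + 3 for all n ≥ 0.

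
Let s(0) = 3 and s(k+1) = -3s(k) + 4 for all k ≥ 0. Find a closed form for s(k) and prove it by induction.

Claim: s(k) = 2·(-3)^k + 1.

Base case: s(0) = 3, and 2·(-3)^0 + 1 = 2 + 1 = 3.
Assume s(m) = 2·(-3)^m + 1 for some m ≥ 0.
Then s(m+1) = -3s(m) + 4 = -3·(2·(-3)^m + 1) + 4 = -6·(-3)^m − 3 + 4 = 2·(-3)^{m+1} + 1.
Hence s(k) = 2·(-3)^k + 1 for every k ≥ 0, by induction.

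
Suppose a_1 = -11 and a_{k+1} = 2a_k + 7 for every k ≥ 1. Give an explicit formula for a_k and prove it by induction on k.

Claim: a_k = -2^{k+1} − 7.

Base case: a_1 = -11, and -2^{1+1} − 7 = -4 − 7 = -11.
Assume a_r = -2^{r+1} − 7 for some r ≥ 1.
Then a_{r+1} = 2a_r + 7 = 2·(-2^{r+1} − 7) + 7 = -2^{r+2} − 14 + 7 = -2^{r+2} − 7.
So the formula holds for r+1, and by induction a_k = -2^{k+1} − 7 for all k ≥ 1.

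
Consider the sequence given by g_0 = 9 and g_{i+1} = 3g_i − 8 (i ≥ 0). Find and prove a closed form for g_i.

Claim: g_i = 5·3^i + 4.

Base case: g_0 = 9, and 5·3^0 + 4 = 5 + 4 = 9.
Assume g_m = 5·3^m + 4 for some m ≥ 0.
Then g_{m+1} = 3g_m − 8 = 3·(5·3^m + 4) − 8 = 15·3^m + 12 − 8 = 5·3^{m+1} + 4.
This completes the inductive step, so g_i = 5·3^i + 4 for all i ≥ 0.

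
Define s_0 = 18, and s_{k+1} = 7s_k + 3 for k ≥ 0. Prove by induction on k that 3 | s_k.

Base case: s_0 = 18 = 3·6, so 3 | s_0.
Assume 3 | s_m, so s_m = 3t for some integer t.
Then s_{m+1} = 7s_m + 3 = 7·(3t) + 3 = 3(7t + 1), so 3 | s_{m+1}.
This completes the inductive step, so 3 | s_k for all k ≥ 0.

3 | s_k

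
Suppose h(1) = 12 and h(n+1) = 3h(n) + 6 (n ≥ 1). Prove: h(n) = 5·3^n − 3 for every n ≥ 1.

Base case: h(1) = 12, and 5·3^1 − 3 = 15 − 3 = 12.
Assume h(k) = 5·3^k − 3 for some k ≥ 1.
Then h(k+1) = 3h(k) + 6 = 3·(5·3^k − 3) + 6 = 15·3^k − 9 + 6 = 5·3^{k+1} − 3.
Hence h(n) = 5·3^n − 3 for every n ≥ 1, by induction.

h(n) = 5·3^n − 3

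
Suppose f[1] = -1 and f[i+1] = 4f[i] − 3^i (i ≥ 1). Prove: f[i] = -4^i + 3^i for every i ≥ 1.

Base case: f[1] = -1, and -4^1 + 3^1 = -4 + 3 = -1.
Assume f[j] = -4^j + 3^j for some j ≥ 1.
Then f[j+1] = 4f[j] − 3^j = 4·(-4^j + 3^j) − 3^j = -4^{j+1} + 4·3^j − 3^j = -4^{j+1} + 3·3^j = -4^{j+1} + 3^{j+1}.
This completes the inductive step, so f[i] = -4^i + 3^i for all i ≥ 1.

f[i] = -4^i + 3^i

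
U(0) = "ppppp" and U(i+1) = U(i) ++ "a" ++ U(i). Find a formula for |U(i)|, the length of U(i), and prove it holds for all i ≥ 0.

Claim: |U(i)| = 6·2^i − 1.

Base case: |U(0)| = 5, and 6·2^0 − 1 = 5.
Assume |U(r)| = 6·2^r − 1.
Then |U(r+1)| = |U(r)| + 1 + |U(r)| = 2|U(r)| + 1 = 2(6·2^r − 1) + 1 = 6·2^{r+1} − 2 + 1 = 6·2^{r+1} − 1.
By induction, |U(i)| = 6·2^i − 1 for all i ≥ 0.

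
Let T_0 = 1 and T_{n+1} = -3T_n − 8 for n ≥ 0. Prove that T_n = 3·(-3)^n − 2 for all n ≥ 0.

Base case: T_0 = 1, and 3·(-3)^0 − 2 = 3 − 2 = 1.
Assume T_r = 3·(-3)^r − 2 for some r ≥ 0.
Then T_{r+1} = -3T_r − 8 = -3·(3·(-3)^r − 2) − 8 = -9·(-3)^r + 6 − 8 = 3·(-3)^{r+1} − 2.
So the formula holds for r+1, and by induction T_n = 3·(-3)^n − 2 for all n ≥ 0.

T_n = 3·(-3)^n − 2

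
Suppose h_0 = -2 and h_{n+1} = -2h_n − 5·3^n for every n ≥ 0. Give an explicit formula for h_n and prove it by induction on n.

Claim: h_n = -(-2)^n − 3^n.

Base case: h_0 = -2, and -(-2)^0 − 3^0 = -1 − 1 = -2.
Assume h_j = -(-2)^j − 3^j for some j ≥ 0.
Then h_{j+1} = -2h_j − 5·3^j = -2·(-(-2)^j − 3^j) − 5·3^j = -(-2)^{j+1} + 2·3^j − 5·3^j = -(-2)^{j+1} − 3·3^j = -(-2)^{j+1} − 3^{j+1}.
By induction, h_n = -(-2)^n − 3^n for all n ≥ 0.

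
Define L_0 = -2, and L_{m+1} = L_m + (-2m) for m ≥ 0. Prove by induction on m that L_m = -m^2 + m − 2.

Base case: L_0 = -2, and -0^2 + 0 − 2 = -2.
Assume L_k = -k^2 + k − 2.
Then L_{k+1} = L_k + (-2k) = (-k^2 + k − 2) + (-2k) = -k^2 − k − 2,
and -(k+1)^2 + (k+1) − 2 = -k^2 − k − 2.
This completes the inductive step, so L_m = -m^2 + m − 2 for all m ≥ 0.

L_m = -m^2 + m − 2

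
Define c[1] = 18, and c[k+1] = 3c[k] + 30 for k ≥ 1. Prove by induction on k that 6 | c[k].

Base case: c[1] = 18 = 6·3, so 6 | c[1].
Assume 6 | c[j], so c[j] = 6t for some integer t.
Then c[j+1] = 3c[j] + 30 = 3·(6t) + 30 = 6(3t + 5), so 6 | c[j+1].
By induction, 6 | c[k] for all k ≥ 1.

6 | c[k]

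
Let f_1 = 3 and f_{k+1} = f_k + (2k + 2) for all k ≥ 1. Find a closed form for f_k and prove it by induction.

Claim: f_k = k^2 + k + 1.

Base case: f_1 = 3, and 1^2 + 1 + 1 = 3.
Assume f_m = m^2 + m + 1.
Then f_{m+1} = f_m + (2m + 2) = (m^2 + m + 1) + (2m + 2) = m^2 + 3m + 3,
and (m+1)^2 + (m+1) + 1 = m^2 + 3m + 3.
By induction, f_k = k^2 + k + 1 for all k ≥ 1.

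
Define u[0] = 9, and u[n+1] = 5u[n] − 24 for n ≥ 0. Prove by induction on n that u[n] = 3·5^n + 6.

Base case: u[0] = 9, and 3·5^0 + 6 = 3 + 6 = 9.
Assume u[k] = 3·5^k + 6 for some k ≥ 0.
Then u[k+1] = 5u[k] − 24 = 5·(3·5^k + 6) − 24 = 15·5^k + 30 − 24 = 3·5^{k+1} + 6.
So the formula holds for k+1, and by induction u[n] = 3·5^n + 6 for all n ≥ 0.

u[n] = 3·5^n + 6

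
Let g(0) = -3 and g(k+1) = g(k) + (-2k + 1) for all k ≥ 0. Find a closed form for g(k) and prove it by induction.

Claim: g(k) = -k^2 + 2k − 3.

Base case: g(0) = -3, and -0^2 + 2·0 − 3 = -3.
Assume g(r) = -r^2 + 2r − 3.
Then g(r+1) = g(r) + (-2r + 1) = (-r^2 + 2r − 3) + (-2r + 1) = -r^2 − 2,
and -(r+1)^2 + 2·(r+1) − 3 = -r^2 − 2.
Hence g(k) = -k^2 + 2k − 3 for every k ≥ 0, by induction.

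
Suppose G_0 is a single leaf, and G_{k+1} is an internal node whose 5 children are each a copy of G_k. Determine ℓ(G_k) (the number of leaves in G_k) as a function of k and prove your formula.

Claim: ℓ(G_k) = 5^k.

Base case: ℓ(G_0) = 1, and 5^0 = 1.
Assume ℓ(G_m) = 5^m.
Then ℓ(G_{m+1}) = 5·ℓ(G_m) = 5·5^m = 5^{m+1}.
This completes the inductive step, so ℓ(G_k) = 5^k for all k ≥ 0.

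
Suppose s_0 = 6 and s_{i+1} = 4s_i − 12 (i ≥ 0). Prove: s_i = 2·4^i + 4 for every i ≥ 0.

Base case: s_0 = 6, and 2·4^0 + 4 = 2 + 4 = 6.
Assume s_r = 2·4^r + 4 for some r ≥ 0.
Then s_{r+1} = 4s_r − 12 = 4·(2·4^r + 4) − 12 = 8·4^r + 16 − 12 = 2·4^{r+1} + 4.
This completes the inductive step, so s_i = 2·4^i + 4 for all i ≥ 0.

s_i = 2·4^i + 4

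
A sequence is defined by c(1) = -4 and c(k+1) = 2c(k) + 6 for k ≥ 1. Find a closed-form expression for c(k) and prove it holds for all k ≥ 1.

Claim: c(k) = 2^k − 6.

Base case: c(1) = -4, and 2^1 − 6 = 2 − 6 = -4.
Assume c(r) = 2^r − 6 for some r ≥ 1.
Then c(r+1) = 2c(r) + 6 = 2·(2^r − 6) + 6 = 2^{r+1} − 12 + 6 = 2^{r+1} − 6.
So the formula holds for r+1, and by induction c(k) = 2^k − 6 for all k ≥ 1.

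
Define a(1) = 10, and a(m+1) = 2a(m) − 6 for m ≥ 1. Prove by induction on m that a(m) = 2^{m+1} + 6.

Base case: a(1) = 10, and 2^{1+1} + 6 = 4 + 6 = 10.
Assume a(k) = 2^{k+1} + 6 for some k ≥ 1.
Then a(k+1) = 2a(k) − 6 = 2·(2^{k+1} + 6) − 6 = 2^{k+2} + 12 − 6 = 2^{k+2} + 6.
This completes the inductive step, so a(m) = 2^{m+1} + 6 for all m ≥ 1.

a(m) = 2^{m+1} + 6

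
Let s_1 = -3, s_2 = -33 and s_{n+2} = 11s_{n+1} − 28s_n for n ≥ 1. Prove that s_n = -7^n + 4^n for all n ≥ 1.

Base cases: s_1 = -3 and -7^1 + 4^1 = -3; s_2 = -33 and -7^2 + 4^2 = -33.
Assume s_j = -7^j + 4^j for all 1 ≤ j ≤ k, where k ≥ 2.
Then s_{k+1} = 11s_k − 28s_{k−1} = 11·(-7^k + 4^k) − 28·(-7^{k−1} + 4^{k−1}) = -(11·7 − 28)7^{k−1} + (11·4 − 28)4^{k−1} = -49·7^{k−1} + 16·4^{k−1} = -7^{k+1} + 4^{k+1}.
By strong induction, s_n = -7^n + 4^n for all n ≥ 1.

s_n = -7^n + 4^n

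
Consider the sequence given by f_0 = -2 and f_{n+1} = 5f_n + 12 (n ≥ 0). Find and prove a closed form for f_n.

Claim: f_n = 5^n − 3.

Base case: f_0 = -2, and 5^0 − 3 = 1 − 3 = -2.
Assume f_r = 5^r − 3 for some r ≥ 0.
Then f_{r+1} = 5f_r + 12 = 5·(5^r − 3) + 12 = 5^{r+1} − 15 + 12 = 5^{r+1} − 3.
So the formula holds for r+1, and by induction f_n = 5^n − 3 for all n ≥ 0.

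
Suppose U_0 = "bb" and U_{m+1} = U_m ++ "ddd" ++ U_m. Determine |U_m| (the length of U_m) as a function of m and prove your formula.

Claim: |U_m| = 5·2^m − 3.

Base case: |U_0| = 2, and 5·2^0 − 3 = 2.
Assume |U_j| = 5·2^j − 3.
Then |U_{j+1}| = |U_j| + 3 + |U_j| = 2|U_j| + 3 = 2(5·2^j − 3) + 3 = 5·2^{j+1} − 6 + 3 = 5·2^{j+1} − 3.
So the formula holds for j+1, and by induction |U_m| = 5·2^m − 3 for all m ≥ 0.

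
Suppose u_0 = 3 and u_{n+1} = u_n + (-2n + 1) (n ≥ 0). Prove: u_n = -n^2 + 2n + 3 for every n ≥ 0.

Base case: u_0 = 3, and -0^2 + 2·0 + 3 = 3.
Assume u_j = -j^2 + 2j + 3.
Then u_{j+1} = u_j + (-2j + 1) = (-j^2 + 2j + 3) + (-2j + 1) = -j^2 + 4,
and -(j+1)^2 + 2·(j+1) + 3 = -j^2 + 4.
By induction, u_n = -n^2 + 2n + 3 for all n ≥ 0.

u_n = -n^2 + 2n + 3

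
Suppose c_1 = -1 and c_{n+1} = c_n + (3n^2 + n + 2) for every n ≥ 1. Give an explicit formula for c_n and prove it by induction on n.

Claim: c_n = n^3 − n^2 + 2n − 3.

Base case: c_1 = -1, and 1^3 − 1^2 + 2·1 − 3 = -1.
Assume c_r = r^3 − r^2 + 2r − 3.
Then c_{r+1} = c_r + (3r^2 + r + 2) = (r^3 − r^2 + 2r − 3) + (3r^2 + r + 2) = r^3 + 2r^2 + 3r − 1,
and (r+1)^3 − (r+1)^2 + 2·(r+1) − 3 = r^3 + 2r^2 + 3r − 1.
This completes the inductive step, so c_n = n^3 − n^2 + 2n − 3 for all n ≥ 1.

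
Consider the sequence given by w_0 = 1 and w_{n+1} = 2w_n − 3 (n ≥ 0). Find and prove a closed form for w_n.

Claim: w_n = -2^{n+1} + 3.

Base case: w_0 = 1, and -2^{0+1} + 3 = -2 + 3 = 1.
Assume w_m = -2^{m+1} + 3 for some m ≥ 0.
Then w_{m+1} = 2w_m − 3 = 2·(-2^{m+1} + 3) − 3 = -2^{m+2} + 6 − 3 = -2^{m+2} + 3.
Hence w_n = -2^{n+1} + 3 for every n ≥ 0, by induction.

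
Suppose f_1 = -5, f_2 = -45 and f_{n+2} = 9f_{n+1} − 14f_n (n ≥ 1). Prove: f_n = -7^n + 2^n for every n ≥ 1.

Base cases: f_1 = -5 and -7^1 + 2^1 = -5; f_2 = -45 and -7^2 + 2^2 = -45.
Assume f_j = -7^j + 2^j for all 1 ≤ j ≤ k, where k ≥ 2.
Then f_{k+1} = 9f_k − 14f_{k−1} = 9·(-7^k + 2^k) − 14·(-7^{k−1} + 2^{k−1}) = -(9·7 − 14)7^{k−1} + (9·2 − 14)2^{k−1} = -49·7^{k−1} + 4·2^{k−1} = -7^{k+1} + 2^{k+1}.
Hence f_n = -7^n + 2^n for every n ≥ 1, by strong induction.

f_n = -7^n + 2^n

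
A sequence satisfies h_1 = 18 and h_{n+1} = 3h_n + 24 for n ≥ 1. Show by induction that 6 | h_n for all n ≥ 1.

Base case: h_1 = 18 = 6·3, so 6 | h_1.
Assume 6 | h_m, so h_m = 6t for some integer t.
Then h_{m+1} = 3h_m + 24 = 3·(6t) + 24 = 6(3t + 4), so 6 | h_{m+1}.
This completes the inductive step, so 6 | h_n for all n ≥ 1.

6 | h_n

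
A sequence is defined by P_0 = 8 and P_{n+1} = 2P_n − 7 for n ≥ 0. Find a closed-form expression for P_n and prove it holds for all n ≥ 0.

Claim: P_n = 2^n + 7.

Base case: P_0 = 8, and 2^0 + 7 = 1 + 7 = 8.
Assume P_r = 2^r + 7 for some r ≥ 0.
Then P_{r+1} = 2P_r − 7 = 2·(2^r + 7) − 7 = 2^{r+1} + 14 − 7 = 2^{r+1} + 7.
So the formula holds for r+1, and by induction P_n = 2^n + 7 for all n ≥ 0.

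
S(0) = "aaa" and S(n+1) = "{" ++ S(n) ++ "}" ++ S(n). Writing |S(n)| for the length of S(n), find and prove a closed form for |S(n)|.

Claim: |S(n)| = 5·2^n − 2.

Base case: |S(0)| = 3, and 5·2^0 − 2 = 3.
Assume |S(r)| = 5·2^r − 2.
Then |S(r+1)| = 1 + |S(r)| + 1 + |S(r)| = 2|S(r)| + 2 = 2(5·2^r − 2) + 2 = 5·2^{r+1} − 4 + 2 = 5·2^{r+1} − 2.
This completes the inductive step, so |S(n)| = 5·2^n − 2 for all n ≥ 0.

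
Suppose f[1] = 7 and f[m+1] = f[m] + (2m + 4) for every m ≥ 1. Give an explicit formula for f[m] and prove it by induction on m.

Claim: f[m] = m^2 + 3m + 3.

Base case: f[1] = 7, and 1^2 + 3·1 + 3 = 7.
Assume f[j] = j^2 + 3j + 3.
Then f[j+1] = f[j] + (2j + 4) = (j^2 + 3j + 3) + (2j + 4) = j^2 + 5j + 7,
and (j+1)^2 + 3·(j+1) + 3 = j^2 + 5j + 7.
This completes the inductive step, so f[m] = m^2 + 3m + 3 for all m ≥ 1.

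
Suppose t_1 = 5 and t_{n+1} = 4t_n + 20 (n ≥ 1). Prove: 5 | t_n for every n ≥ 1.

Base case: t_1 = 5 = 5·1, so 5 | t_1.
Assume 5 | t_k, so t_k = 5s for some integer s.
Then t_{k+1} = 4t_k + 20 = 4·(5s) + 20 = 5(4s + 4), so 5 | t_{k+1}.
This completes the inductive step, so 5 | t_n for all n ≥ 1.

5 | t_n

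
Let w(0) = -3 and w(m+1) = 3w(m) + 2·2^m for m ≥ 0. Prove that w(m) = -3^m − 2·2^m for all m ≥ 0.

Base case: w(0) = -3, and -3^0 − 2·2^0 = -1 − 2 = -3.
Assume w(r) = -3^r − 2·2^r for some r ≥ 0.
Then w(r+1) = 3w(r) + 2·2^r = 3·(-3^r − 2·2^r) + 2·2^r = -3^{r+1} − 6·2^r + 2·2^r = -3^{r+1} − 4·2^r = -3^{r+1} − 2·2^{r+1}.
So the formula holds for r+1, and by induction w(m) = -3^m − 2·2^m for all m ≥ 0.

w(m) = -3^m − 2·2^m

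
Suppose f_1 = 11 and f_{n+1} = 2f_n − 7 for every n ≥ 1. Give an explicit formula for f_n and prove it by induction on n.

Claim: f_n = 2^{n+1} + 7.

Base case: f_1 = 11, and 2^{1+1} + 7 = 4 + 7 = 11.
Assume f_j = 2^{j+1} + 7 for some j ≥ 1.
Then f_{j+1} = 2f_j − 7 = 2·(2^{j+1} + 7) − 7 = 2^{j+2} + 14 − 7 = 2^{j+2} + 7.
So the formula holds for j+1, and by induction f_n = 2^{n+1} + 7 for all n ≥ 1.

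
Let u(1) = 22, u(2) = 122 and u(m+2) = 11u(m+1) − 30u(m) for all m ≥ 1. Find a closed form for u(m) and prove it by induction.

Claim: u(m) = 2·5^m + 2·6^m.

Base cases: u(1) = 22 and 2·5^1 + 2·6^1 = 22; u(2) = 122 and 2·5^2 + 2·6^2 = 122.
Assume u(j) = 2·5^j + 2·6^j for all 1 ≤ j ≤ k, where k ≥ 2.
Then u(k+1) = 11u(k) − 30u(k−1) = 11·(2·5^k + 2·6^k) − 30·(2·5^{k−1} + 2·6^{k−1}) = 2·(11·5 − 30)5^{k−1} + 2·(11·6 − 30)6^{k−1} = 50·5^{k−1} + 72·6^{k−1} = 2·5^{k+1} + 2·6^{k+1}.
Hence u(m) = 2·5^m + 2·6^m for every m ≥ 1, by strong induction.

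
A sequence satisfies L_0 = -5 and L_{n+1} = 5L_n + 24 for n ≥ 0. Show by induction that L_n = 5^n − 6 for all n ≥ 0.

Base case: L_0 = -5, and 5^0 − 6 = 1 − 6 = -5.
Assume L_m = 5^m − 6 for some m ≥ 0.
Then L_{m+1} = 5L_m + 24 = 5·(5^m − 6) + 24 = 5^{m+1} − 30 + 24 = 5^{m+1} − 6.
So the formula holds for m+1, and by induction L_n = 5^n − 6 for all n ≥ 0.

L_n = 5^n − 6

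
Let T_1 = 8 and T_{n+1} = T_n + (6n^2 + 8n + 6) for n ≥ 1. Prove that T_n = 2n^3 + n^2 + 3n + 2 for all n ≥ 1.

Base case: T_1 = 8, and 2·1^3 + 1^2 + 3·1 + 2 = 8.
Assume T_m = 2m^3 + m^2 + 3m + 2.
Then T_{m+1} = T_m + (6m^2 + 8m + 6) = (2m^3 + m^2 + 3m + 2) + (6m^2 + 8m + 6) = 2m^3 + 7m^2 + 11m + 8,
and 2·(m+1)^3 + (m+1)^2 + 3·(m+1) + 2 = 2m^3 + 7m^2 + 11m + 8.
By induction, T_n = 2n^3 + n^2 + 3n + 2 for all n ≥ 1.

T_n = 2n^3 + n^2 + 3n + 2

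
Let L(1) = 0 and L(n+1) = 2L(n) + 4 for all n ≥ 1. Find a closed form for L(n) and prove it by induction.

Claim: L(n) = 2^{n+1} − 4.

Base case: L(1) = 0, and 2^{1+1} − 4 = 4 − 4 = 0.
Assume L(k) = 2^{k+1} − 4 for some k ≥ 1.
Then L(k+1) = 2L(k) + 4 = 2·(2^{k+1} − 4) + 4 = 2^{k+2} − 8 + 4 = 2^{k+2} − 4.
By induction, L(n) = 2^{n+1} − 4 for all n ≥ 1.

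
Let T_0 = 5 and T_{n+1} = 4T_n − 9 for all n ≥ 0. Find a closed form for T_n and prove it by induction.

Claim: T_n = 2·4^n + 3.

Base case: T_0 = 5, and 2·4^0 + 3 = 2 + 3 = 5.
Assume T_r = 2·4^r + 3 for some r ≥ 0.
Then T_{r+1} = 4T_r − 9 = 4·(2·4^r + 3) − 9 = 8·4^r + 12 − 9 = 2·4^{r+1} + 3.
So the formula holds for r+1, and by induction T_n = 2·4^n + 3 for all n ≥ 0.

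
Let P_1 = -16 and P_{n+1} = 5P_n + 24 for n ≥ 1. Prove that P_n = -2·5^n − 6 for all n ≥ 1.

Base case: P_1 = -16, and -2·5^1 − 6 = -10 − 6 = -16.
Assume P_r = -2·5^r − 6 for some r ≥ 1.
Then P_{r+1} = 5P_r + 24 = 5·(-2·5^r − 6) + 24 = -10·5^r − 30 + 24 = -2·5^{r+1} − 6.
This completes the inductive step, so P_n = -2·5^n − 6 for all n ≥ 1.

P_n = -2·5^n − 6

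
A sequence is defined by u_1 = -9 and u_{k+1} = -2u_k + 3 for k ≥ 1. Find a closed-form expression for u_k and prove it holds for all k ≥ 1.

Claim: u_k = 5·(-2)^k + 1.

Base case: u_1 = -9, and 5·(-2)^1 + 1 = -10 + 1 = -9.
Assume u_r = 5·(-2)^r + 1 for some r ≥ 1.
Then u_{r+1} = -2u_r + 3 = -2·(5·(-2)^r + 1) + 3 = -10·(-2)^r − 2 + 3 = 5·(-2)^{r+1} + 1.
So the formula holds for r+1, and by induction u_k = 5·(-2)^k + 1 for all k ≥ 1.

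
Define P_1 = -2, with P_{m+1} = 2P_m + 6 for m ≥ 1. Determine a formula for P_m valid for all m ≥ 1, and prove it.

Claim: P_m = 2^{m+1} − 6.

Base case: P_1 = -2, and 2^{1+1} − 6 = 4 − 6 = -2.
Assume P_j = 2^{j+1} − 6 for some j ≥ 1.
Then P_{j+1} = 2P_j + 6 = 2·(2^{j+1} − 6) + 6 = 2^{j+2} − 12 + 6 = 2^{j+2} − 6.
So the formula holds for j+1, and by induction P_m = 2^{m+1} − 6 for all m ≥ 1.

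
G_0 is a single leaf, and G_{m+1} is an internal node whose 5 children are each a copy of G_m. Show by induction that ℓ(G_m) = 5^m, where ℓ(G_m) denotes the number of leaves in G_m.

Base case: ℓ(G_0) = 1, and 5^0 = 1.
Assume ℓ(G_j) = 5^j.
Then ℓ(G_{j+1}) = 5·ℓ(G_j) = 5·5^j = 5^{j+1}.
By induction, ℓ(G_m) = 5^m for all m ≥ 0.

ℓ(G_m) = 5^m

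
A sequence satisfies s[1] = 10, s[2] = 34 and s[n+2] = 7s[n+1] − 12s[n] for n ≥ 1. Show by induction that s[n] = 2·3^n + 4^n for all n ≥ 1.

Base cases: s[1] = 10 and 2·3^1 + 4^1 = 10; s[2] = 34 and 2·3^2 + 4^2 = 34.
Assume s[j] = 2·3^j + 4^j for all 1 ≤ j ≤ k, where k ≥ 2.
Then s[k+1] = 7s[k] − 12s[k−1] = 7·(2·3^k + 4^k) − 12·(2·3^{k−1} + 4^{k−1}) = 2·(7·3 − 12)3^{k−1} + (7·4 − 12)4^{k−1} = 18·3^{k−1} + 16·4^{k−1} = 2·3^{k+1} + 4^{k+1}.
Hence s[n] = 2·3^n + 4^n for every n ≥ 1, by strong induction.

s[n] = 2·3^n + 4^n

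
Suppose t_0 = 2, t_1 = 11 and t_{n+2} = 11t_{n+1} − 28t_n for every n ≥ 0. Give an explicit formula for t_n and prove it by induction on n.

Claim: t_n = 4^n + 7^n.

Base cases: t_0 = 2 and 4^0 + 7^0 = 2; t_1 = 11 and 4^1 + 7^1 = 11.
Assume t_j = 4^j + 7^j for all 0 ≤ j ≤ k, where k ≥ 1.
Then t_{k+1} = 11t_k − 28t_{k−1} = 11·(4^k + 7^k) − 28·(4^{k−1} + 7^{k−1}) = (11·4 − 28)4^{k−1} + (11·7 − 28)7^{k−1} = 16·4^{k−1} + 49·7^{k−1} = 4^{k+1} + 7^{k+1}.
By strong induction, t_n = 4^n + 7^n for all n ≥ 0.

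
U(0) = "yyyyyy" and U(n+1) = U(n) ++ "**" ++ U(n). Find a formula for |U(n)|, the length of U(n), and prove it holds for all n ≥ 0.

Claim: |U(n)| = 2^{n+3} − 2.

Base case: |U(0)| = 6, and 2^{0+3} − 2 = 6.
Assume |U(j)| = 2^{j+3} − 2.
Then |U(j+1)| = |U(j)| + 2 + |U(j)| = 2|U(j)| + 2 = 2(2^{j+3} − 2) + 2 = 2^{j+1+3} − 4 + 2 = 2^{j+1+3} − 2.
Hence |U(n)| = 2^{n+3} − 2 for every n ≥ 0, by induction.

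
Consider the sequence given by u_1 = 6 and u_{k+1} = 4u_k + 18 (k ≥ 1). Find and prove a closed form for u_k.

Claim: u_k = 3·4^k − 6.

Base case: u_1 = 6, and 3·4^1 − 6 = 12 − 6 = 6.
Assume u_m = 3·4^m − 6 for some m ≥ 1.
Then u_{m+1} = 4u_m + 18 = 4·(3·4^m − 6) + 18 = 12·4^m − 24 + 18 = 3·4^{m+1} − 6.
By induction, u_k = 3·4^k − 6 for all k ≥ 1.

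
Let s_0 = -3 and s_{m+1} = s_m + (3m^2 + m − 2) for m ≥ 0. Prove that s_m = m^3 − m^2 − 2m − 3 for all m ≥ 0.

Base case: s_0 = -3, and 0^3 − 0^2 − 2·0 − 3 = -3.
Assume s_k = k^3 − k^2 − 2k − 3.
Then s_{k+1} = s_k + (3k^2 + k − 2) = (k^3 − k^2 − 2k − 3) + (3k^2 + k − 2) = k^3 + 2k^2 − k − 5,
and (k+1)^3 − (k+1)^2 − 2·(k+1) − 3 = k^3 + 2k^2 − k − 5.
Hence s_m = m^3 − m^2 − 2m − 3 for every m ≥ 0, by induction.

s_m = m^3 − m^2 − 2m − 3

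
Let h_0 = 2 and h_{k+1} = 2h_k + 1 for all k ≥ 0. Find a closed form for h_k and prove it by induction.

Claim: h_k = 3·2^k − 1.

Base case: h_0 = 2, and 3·2^0 − 1 = 3 − 1 = 2.
Assume h_r = 3·2^r − 1 for some r ≥ 0.
Then h_{r+1} = 2h_r + 1 = 2·(3·2^r − 1) + 1 = 6·2^r − 2 + 1 = 3·2^{r+1} − 1.
Hence h_k = 3·2^k − 1 for every k ≥ 0, by induction.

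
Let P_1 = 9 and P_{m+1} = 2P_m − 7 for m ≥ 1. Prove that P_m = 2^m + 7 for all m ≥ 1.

Base case: P_1 = 9, and 2^1 + 7 = 2 + 7 = 9.
Assume P_j = 2^j + 7 for some j ≥ 1.
Then P_{j+1} = 2P_j − 7 = 2·(2^j + 7) − 7 = 2^{j+1} + 14 − 7 = 2^{j+1} + 7.
By induction, P_m = 2^m + 7 for all m ≥ 1.

P_m = 2^m + 7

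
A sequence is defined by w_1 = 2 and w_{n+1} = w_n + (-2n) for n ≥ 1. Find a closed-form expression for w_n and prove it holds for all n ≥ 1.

Claim: w_n = -n^2 + n + 2.

Base case: w_1 = 2, and -1^2 + 1 + 2 = 2.
Assume w_r = -r^2 + r + 2.
Then w_{r+1} = w_r + (-2r) = (-r^2 + r + 2) + (-2r) = -r^2 − r + 2,
and -(r+1)^2 + (r+1) + 2 = -r^2 − r + 2.
By induction, w_n = -n^2 + n + 2 for all n ≥ 1.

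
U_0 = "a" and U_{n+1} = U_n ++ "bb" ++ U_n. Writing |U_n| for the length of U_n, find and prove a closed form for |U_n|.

Claim: |U_n| = 3·2^n − 2.

Base case: |U_0| = 1, and 3·2^0 − 2 = 1.
Assume |U_r| = 3·2^r − 2.
Then |U_{r+1}| = |U_r| + 2 + |U_r| = 2|U_r| + 2 = 2(3·2^r − 2) + 2 = 3·2^{r+1} − 4 + 2 = 3·2^{r+1} − 2.
By induction, |U_n| = 3·2^n − 2 for all n ≥ 0.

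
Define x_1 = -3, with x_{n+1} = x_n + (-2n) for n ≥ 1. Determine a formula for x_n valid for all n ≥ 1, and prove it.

Claim: x_n = -n^2 + n − 3.

Base case: x_1 = -3, and -1^2 + 1 − 3 = -3.
Assume x_j = -j^2 + j − 3.
Then x_{j+1} = x_j + (-2j) = (-j^2 + j − 3) + (-2j) = -j^2 − j − 3,
and -(j+1)^2 + (j+1) − 3 = -j^2 − j − 3.
Hence x_n = -n^2 + n − 3 for every n ≥ 1, by induction.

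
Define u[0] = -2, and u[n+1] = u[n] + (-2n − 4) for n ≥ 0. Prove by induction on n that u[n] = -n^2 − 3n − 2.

Base case: u[0] = -2, and -0^2 − 3·0 − 2 = -2.
Assume u[j] = -j^2 − 3j − 2.
Then u[j+1] = u[j] + (-2j − 4) = (-j^2 − 3j − 2) + (-2j − 4) = -j^2 − 5j − 6,
and -(j+1)^2 − 3·(j+1) − 2 = -j^2 − 5j − 6.
Hence u[n] = -n^2 − 3n − 2 for every n ≥ 0, by induction.

u[n] = -n^2 − 3n − 2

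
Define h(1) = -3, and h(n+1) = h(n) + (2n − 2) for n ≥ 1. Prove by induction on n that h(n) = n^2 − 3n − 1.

Base case: h(1) = -3, and 1^2 − 3·1 − 1 = -3.
Assume h(k) = k^2 − 3k − 1.
Then h(k+1) = h(k) + (2k − 2) = (k^2 − 3k − 1) + (2k − 2) = k^2 − k − 3,
and (k+1)^2 − 3·(k+1) − 1 = k^2 − k − 3.
By induction, h(n) = n^2 − 3n − 1 for all n ≥ 1.

h(n) = n^2 − 3n − 1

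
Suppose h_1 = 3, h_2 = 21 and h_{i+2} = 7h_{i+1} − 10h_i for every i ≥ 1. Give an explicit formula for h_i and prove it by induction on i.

Claim: h_i = -2^i + 5^i.

Base cases: h_1 = 3 and -2^1 + 5^1 = 3; h_2 = 21 and -2^2 + 5^2 = 21.
Assume h_t = -2^t + 5^t for all 1 ≤ t ≤ j, where j ≥ 2.
Then h_{j+1} = 7h_j − 10h_{j−1} = 7·(-2^j + 5^j) − 10·(-2^{j−1} + 5^{j−1}) = -(7·2 − 10)2^{j−1} + (7·5 − 10)5^{j−1} = -4·2^{j−1} + 25·5^{j−1} = -2^{j+1} + 5^{j+1}.
By strong induction, h_i = -2^i + 5^i for all i ≥ 1.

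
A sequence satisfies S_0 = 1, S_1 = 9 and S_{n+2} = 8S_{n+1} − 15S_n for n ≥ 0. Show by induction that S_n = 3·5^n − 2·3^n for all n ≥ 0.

Base cases: S_0 = 1 and 3·5^0 − 2·3^0 = 1; S_1 = 9 and 3·5^1 − 2·3^1 = 9.
Assume S_j = 3·5^j − 2·3^j for all 0 ≤ j ≤ m, where m ≥ 1.
Then S_{m+1} = 8S_m − 15S_{m−1} = 8·(3·5^m − 2·3^m) − 15·(3·5^{m−1} − 2·3^{m−1}) = 3·(8·5 − 15)5^{m−1} − 2·(8·3 − 15)3^{m−1} = 75·5^{m−1} − 18·3^{m−1} = 3·5^{m+1} − 2·3^{m+1}.
This completes the inductive step, so S_n = 3·5^n − 2·3^n for all n ≥ 0.

S_n = 3·5^n − 2·3^n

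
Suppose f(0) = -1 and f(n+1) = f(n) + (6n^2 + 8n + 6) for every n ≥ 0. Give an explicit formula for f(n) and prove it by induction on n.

Claim: f(n) = 2n^3 + n^2 + 3n − 1.

Base case: f(0) = -1, and 2·0^3 + 0^2 + 3·0 − 1 = -1.
Assume f(r) = 2r^3 + r^2 + 3r − 1.
Then f(r+1) = f(r) + (6r^2 + 8r + 6) = (2r^3 + r^2 + 3r − 1) + (6r^2 + 8r + 6) = 2r^3 + 7r^2 + 11r + 5,
and 2·(r+1)^3 + (r+1)^2 + 3·(r+1) − 1 = 2r^3 + 7r^2 + 11r + 5.
This completes the inductive step, so f(n) = 2n^3 + n^2 + 3n − 1 for all n ≥ 0.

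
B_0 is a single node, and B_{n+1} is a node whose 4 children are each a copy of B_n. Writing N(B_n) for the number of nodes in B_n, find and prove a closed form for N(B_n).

Claim: N(B_n) = (4^{n+1} − 1)/3.

Base case: N(B_0) = 1, and (4^{0+1} − 1)/3 = 1.
Assume N(B_r) = (4^{r+1} − 1)/3.
Then N(B_{r+1}) = 1 + 4N(B_r) = 1 + 4·(4^{r+1} − 1)/3 = 1 + (4^{r+2} − 4)/3 = (3 + 4^{r+2} − 4)/3 = (4^{r+2} − 1)/3.
By induction, N(B_n) = (4^{n+1} − 1)/3 for all n ≥ 0.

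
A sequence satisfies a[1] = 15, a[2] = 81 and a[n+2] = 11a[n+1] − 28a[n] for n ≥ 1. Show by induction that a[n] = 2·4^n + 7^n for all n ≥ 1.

Base cases: a[1] = 15 and 2·4^1 + 7^1 = 15; a[2] = 81 and 2·4^2 + 7^2 = 81.
Assume a[j] = 2·4^j + 7^j for all 1 ≤ j ≤ r, where r ≥ 2.
Then a[r+1] = 11a[r] − 28a[r−1] = 11·(2·4^r + 7^r) − 28·(2·4^{r−1} + 7^{r−1}) = 2·(11·4 − 28)4^{r−1} + (11·7 − 28)7^{r−1} = 32·4^{r−1} + 49·7^{r−1} = 2·4^{r+1} + 7^{r+1}.
Hence a[n] = 2·4^n + 7^n for every n ≥ 1, by strong induction.

a[n] = 2·4^n + 7^n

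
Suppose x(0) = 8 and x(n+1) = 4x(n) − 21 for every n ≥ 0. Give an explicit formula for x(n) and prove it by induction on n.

Claim: x(n) = 4^n + 7.

Base case: x(0) = 8, and 4^0 + 7 = 1 + 7 = 8.
Assume x(j) = 4^j + 7 for some j ≥ 0.
Then x(j+1) = 4x(j) − 21 = 4·(4^j + 7) − 21 = 4^{j+1} + 28 − 21 = 4^{j+1} + 7.
So the formula holds for j+1, and by induction x(n) = 4^n + 7 for all n ≥ 0.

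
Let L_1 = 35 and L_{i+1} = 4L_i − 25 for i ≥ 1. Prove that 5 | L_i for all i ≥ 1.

Base case: L_1 = 35 = 5·7, so 5 | L_1.
Assume 5 | L_r, so L_r = 5t for some integer t.
Then L_{r+1} = 4L_r − 25 = 4·(5t) − 25 = 5(4t − 5), so 5 | L_{r+1}.
This completes the inductive step, so 5 | L_i for all i ≥ 1.

5 | L_i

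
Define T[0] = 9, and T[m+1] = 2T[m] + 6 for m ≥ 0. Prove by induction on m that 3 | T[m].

Base case: T[0] = 9 = 3·3, so 3 | T[0].
Assume 3 | T[k], so T[k] = 3t for some integer t.
Then T[k+1] = 2T[k] + 6 = 2·(3t) + 6 = 3(2t + 2), so 3 | T[k+1].
Hence 3 | T[m] for every m ≥ 0, by induction.

3 | T[m]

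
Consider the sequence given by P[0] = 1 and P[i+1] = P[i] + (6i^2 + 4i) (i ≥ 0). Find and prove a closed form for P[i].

Claim: P[i] = 2i^3 − i^2 − i + 1.

Base case: P[0] = 1, and 2·0^3 − 0^2 − 0 + 1 = 1.
Assume P[k] = 2k^3 − k^2 − k + 1.
Then P[k+1] = P[k] + (6k^2 + 4k) = (2k^3 − k^2 − k + 1) + (6k^2 + 4k) = 2k^3 + 5k^2 + 3k + 1,
and 2·(k+1)^3 − (k+1)^2 − (k+1) + 1 = 2k^3 + 5k^2 + 3k + 1.
By induction, P[i] = 2i^3 − i^2 − i + 1 for all i ≥ 0.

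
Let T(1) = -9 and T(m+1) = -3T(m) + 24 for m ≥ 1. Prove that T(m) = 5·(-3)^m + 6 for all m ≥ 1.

Base case: T(1) = -9, and 5·(-3)^1 + 6 = -15 + 6 = -9.
Assume T(j) = 5·(-3)^j + 6 for some j ≥ 1.
Then T(j+1) = -3T(j) + 24 = -3·(5·(-3)^j + 6) + 24 = -15·(-3)^j − 18 + 24 = 5·(-3)^{j+1} + 6.
This completes the inductive step, so T(m) = 5·(-3)^m + 6 for all m ≥ 1.

T(m) = 5·(-3)^m + 6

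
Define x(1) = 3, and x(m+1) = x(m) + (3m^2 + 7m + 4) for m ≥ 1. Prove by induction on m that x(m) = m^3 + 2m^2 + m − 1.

Base case: x(1) = 3, and 1^3 + 2·1^2 + 1 − 1 = 3.
Assume x(j) = j^3 + 2j^2 + j − 1.
Then x(j+1) = x(j) + (3j^2 + 7j + 4) = (j^3 + 2j^2 + j − 1) + (3j^2 + 7j + 4) = j^3 + 5j^2 + 8j + 3,
and (j+1)^3 + 2·(j+1)^2 + (j+1) − 1 = j^3 + 5j^2 + 8j + 3.
This completes the inductive step, so x(m) = m^3 + 2m^2 + m − 1 for all m ≥ 1.

x(m) = m^3 + 2m^2 + m − 1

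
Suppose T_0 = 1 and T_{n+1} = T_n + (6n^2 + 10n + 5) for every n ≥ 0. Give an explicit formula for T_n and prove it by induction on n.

Claim: T_n = 2n^3 + 2n^2 + n + 1.

Base case: T_0 = 1, and 2·0^3 + 2·0^2 + 0 + 1 = 1.
Assume T_j = 2j^3 + 2j^2 + j + 1.
Then T_{j+1} = T_j + (6j^2 + 10j + 5) = (2j^3 + 2j^2 + j + 1) + (6j^2 + 10j + 5) = 2j^3 + 8j^2 + 11j + 6,
and 2·(j+1)^3 + 2·(j+1)^2 + (j+1) + 1 = 2j^3 + 8j^2 + 11j + 6.
By induction, T_n = 2n^3 + 2n^2 + n + 1 for all n ≥ 0.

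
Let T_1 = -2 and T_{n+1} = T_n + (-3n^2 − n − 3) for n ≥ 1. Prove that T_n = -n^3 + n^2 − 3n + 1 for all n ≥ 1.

Base case: T_1 = -2, and -1^3 + 1^2 − 3·1 + 1 = -2.
Assume T_j = -j^3 + j^2 − 3j + 1.
Then T_{j+1} = T_j + (-3j^2 − j − 3) = (-j^3 + j^2 − 3j + 1) + (-3j^2 − j − 3) = -j^3 − 2j^2 − 4j − 2,
and -(j+1)^3 + (j+1)^2 − 3·(j+1) + 1 = -j^3 − 2j^2 − 4j − 2.
This completes the inductive step, so T_n = -n^3 + n^2 − 3n + 1 for all n ≥ 1.

T_n = -n^3 + n^2 − 3n + 1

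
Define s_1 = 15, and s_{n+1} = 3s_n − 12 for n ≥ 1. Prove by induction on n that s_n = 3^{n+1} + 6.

Base case: s_1 = 15, and 3^{1+1} + 6 = 9 + 6 = 15.
Assume s_m = 3^{m+1} + 6 for some m ≥ 1.
Then s_{m+1} = 3s_m − 12 = 3·(3^{m+1} + 6) − 12 = 3^{m+2} + 18 − 12 = 3^{m+2} + 6.
Hence s_n = 3^{n+1} + 6 for every n ≥ 1, by induction.

s_n = 3^{n+1} + 6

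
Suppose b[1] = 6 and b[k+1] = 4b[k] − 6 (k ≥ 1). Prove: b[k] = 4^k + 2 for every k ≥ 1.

Base case: b[1] = 6, and 4^1 + 2 = 4 + 2 = 6.
Assume b[r] = 4^r + 2 for some r ≥ 1.
Then b[r+1] = 4b[r] − 6 = 4·(4^r + 2) − 6 = 4^{r+1} + 8 − 6 = 4^{r+1} + 2.
So the formula holds for r+1, and by induction b[k] = 4^k + 2 for all k ≥ 1.

b[k] = 4^k + 2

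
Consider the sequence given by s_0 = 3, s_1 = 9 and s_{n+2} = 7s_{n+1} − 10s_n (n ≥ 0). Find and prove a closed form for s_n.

Claim: s_n = 2·2^n + 5^n.

Base cases: s_0 = 3 and 2·2^0 + 5^0 = 3; s_1 = 9 and 2·2^1 + 5^1 = 9.
Assume s_i = 2·2^i + 5^i for all 0 ≤ i ≤ j, where j ≥ 1.
Then s_{j+1} = 7s_j − 10s_{j−1} = 7·(2·2^j + 5^j) − 10·(2·2^{j−1} + 5^{j−1}) = 2·(7·2 − 10)2^{j−1} + (7·5 − 10)5^{j−1} = 8·2^{j−1} + 25·5^{j−1} = 2·2^{j+1} + 5^{j+1}.
So the formula holds for j+1, and by strong induction s_n = 2·2^n + 5^n for all n ≥ 0.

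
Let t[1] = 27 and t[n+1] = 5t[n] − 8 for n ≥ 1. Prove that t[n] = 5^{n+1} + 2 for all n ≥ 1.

Base case: t[1] = 27, and 5^{1+1} + 2 = 25 + 2 = 27.
Assume t[j] = 5^{j+1} + 2 for some j ≥ 1.
Then t[j+1] = 5t[j] − 8 = 5·(5^{j+1} + 2) − 8 = 5^{j+2} + 10 − 8 = 5^{j+2} + 2.
So the formula holds for j+1, and by induction t[n] = 5^{n+1} + 2 for all n ≥ 1.

t[n] = 5^{n+1} + 2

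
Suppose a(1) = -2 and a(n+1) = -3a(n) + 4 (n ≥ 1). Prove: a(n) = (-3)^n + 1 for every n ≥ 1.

Base case: a(1) = -2, and (-3)^1 + 1 = -3 + 1 = -2.
Assume a(j) = (-3)^j + 1 for some j ≥ 1.
Then a(j+1) = -3a(j) + 4 = -3·((-3)^j + 1) + 4 = -3·(-3)^j − 3 + 4 = (-3)^{j+1} + 1.
So the formula holds for j+1, and by induction a(n) = (-3)^n + 1 for all n ≥ 1.

a(n) = (-3)^n + 1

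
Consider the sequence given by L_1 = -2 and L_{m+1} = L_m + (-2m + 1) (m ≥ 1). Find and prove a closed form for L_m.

Claim: L_m = -m^2 + 2m − 3.

Base case: L_1 = -2, and -1^2 + 2·1 − 3 = -2.
Assume L_k = -k^2 + 2k − 3.
Then L_{k+1} = L_k + (-2k + 1) = (-k^2 + 2k − 3) + (-2k + 1) = -k^2 − 2,
and -(k+1)^2 + 2·(k+1) − 3 = -k^2 − 2.
This completes the inductive step, so L_m = -m^2 + 2m − 3 for all m ≥ 1.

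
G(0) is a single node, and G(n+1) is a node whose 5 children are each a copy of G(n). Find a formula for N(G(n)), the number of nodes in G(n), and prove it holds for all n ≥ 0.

Claim: N(G(n)) = (5^{n+1} − 1)/4.

Base case: N(G(0)) = 1, and (5^{0+1} − 1)/4 = 1.
Assume N(G(j)) = (5^{j+1} − 1)/4.
Then N(G(j+1)) = 1 + 5N(G(j)) = 1 + 5·(5^{j+1} − 1)/4 = 1 + (5^{j+2} − 5)/4 = (4 + 5^{j+2} − 5)/4 = (5^{j+2} − 1)/4.
So the formula holds for j+1, and by induction N(G(n)) = (5^{n+1} − 1)/4 for all n ≥ 0.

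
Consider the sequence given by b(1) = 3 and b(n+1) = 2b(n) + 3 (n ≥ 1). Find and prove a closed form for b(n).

Claim: b(n) = 3·2^n − 3.

Base case: b(1) = 3, and 3·2^1 − 3 = 6 − 3 = 3.
Assume b(k) = 3·2^k − 3 for some k ≥ 1.
Then b(k+1) = 2b(k) + 3 = 2·(3·2^k − 3) + 3 = 6·2^k − 6 + 3 = 3·2^{k+1} − 3.
This completes the inductive step, so b(n) = 3·2^n − 3 for all n ≥ 1.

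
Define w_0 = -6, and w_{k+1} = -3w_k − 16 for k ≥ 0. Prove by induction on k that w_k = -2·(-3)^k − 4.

Base case: w_0 = -6, and -2·(-3)^0 − 4 = -2 − 4 = -6.
Assume w_j = -2·(-3)^j − 4 for some j ≥ 0.
Then w_{j+1} = -3w_j − 16 = -3·(-2·(-3)^j − 4) − 16 = 6·(-3)^j + 12 − 16 = -2·(-3)^{j+1} − 4.
So the formula holds for j+1, and by induction w_k = -2·(-3)^k − 4 for all k ≥ 0.

w_k = -2·(-3)^k − 4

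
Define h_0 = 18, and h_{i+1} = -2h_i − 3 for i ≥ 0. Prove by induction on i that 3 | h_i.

Base case: h_0 = 18 = 3·6, so 3 | h_0.
Assume 3 | h_r, so h_r = 3t for some integer t.
Then h_{r+1} = -2h_r − 3 = -2·(3t) − 3 = 3(-2t − 1), so 3 | h_{r+1}.
By induction, 3 | h_i for all i ≥ 0.

3 | h_i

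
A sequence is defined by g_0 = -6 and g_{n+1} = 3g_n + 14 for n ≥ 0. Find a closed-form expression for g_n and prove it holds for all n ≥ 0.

Claim: g_n = 3^n − 7.

Base case: g_0 = -6, and 3^0 − 7 = 1 − 7 = -6.
Assume g_k = 3^k − 7 for some k ≥ 0.
Then g_{k+1} = 3g_k + 14 = 3·(3^k − 7) + 14 = 3^{k+1} − 21 + 14 = 3^{k+1} − 7.
By induction, g_n = 3^n − 7 for all n ≥ 0.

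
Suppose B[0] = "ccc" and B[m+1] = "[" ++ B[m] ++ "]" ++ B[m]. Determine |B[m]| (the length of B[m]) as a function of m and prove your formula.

Claim: |B[m]| = 5·2^m − 2.

Base case: |B[0]| = 3, and 5·2^0 − 2 = 3.
Assume |B[j]| = 5·2^j − 2.
Then |B[j+1]| = 1 + |B[j]| + 1 + |B[j]| = 2|B[j]| + 2 = 2(5·2^j − 2) + 2 = 5·2^{j+1} − 4 + 2 = 5·2^{j+1} − 2.
Hence |B[m]| = 5·2^m − 2 for every m ≥ 0, by induction.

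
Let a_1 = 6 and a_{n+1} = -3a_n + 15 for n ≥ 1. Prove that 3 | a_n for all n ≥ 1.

Base case: a_1 = 6 = 3·2, so 3 | a_1.
Assume 3 | a_m, so a_m = 3t for some integer t.
Then a_{m+1} = -3a_m + 15 = -3·(3t) + 15 = 3(-3t + 5), so 3 | a_{m+1}.
Hence 3 | a_n for every n ≥ 1, by induction.

3 | a_n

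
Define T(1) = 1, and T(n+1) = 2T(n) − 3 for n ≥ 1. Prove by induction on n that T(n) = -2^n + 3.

Base case: T(1) = 1, and -2^1 + 3 = -2 + 3 = 1.
Assume T(m) = -2^m + 3 for some m ≥ 1.
Then T(m+1) = 2T(m) − 3 = 2·(-2^m + 3) − 3 = -2^{m+1} + 6 − 3 = -2^{m+1} + 3.
So the formula holds for m+1, and by induction T(n) = -2^n + 3 for all n ≥ 1.

T(n) = -2^n + 3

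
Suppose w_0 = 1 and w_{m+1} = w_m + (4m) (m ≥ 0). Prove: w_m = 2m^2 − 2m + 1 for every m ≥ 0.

Base case: w_0 = 1, and 2·0^2 − 2·0 + 1 = 1.
Assume w_k = 2k^2 − 2k + 1.
Then w_{k+1} = w_k + (4k) = (2k^2 − 2k + 1) + (4k) = 2k^2 + 2k + 1,
and 2·(k+1)^2 − 2·(k+1) + 1 = 2k^2 + 2k + 1.
Hence w_m = 2m^2 − 2m + 1 for every m ≥ 0, by induction.

w_m = 2m^2 − 2m + 1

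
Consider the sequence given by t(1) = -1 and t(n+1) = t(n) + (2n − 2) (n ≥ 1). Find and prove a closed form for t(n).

Claim: t(n) = n^2 − 3n + 1.

Base case: t(1) = -1, and 1^2 − 3·1 + 1 = -1.
Assume t(r) = r^2 − 3r + 1.
Then t(r+1) = t(r) + (2r − 2) = (r^2 − 3r + 1) + (2r − 2) = r^2 − r − 1,
and (r+1)^2 − 3·(r+1) + 1 = r^2 − r − 1.
Hence t(n) = n^2 − 3n + 1 for every n ≥ 1, by induction.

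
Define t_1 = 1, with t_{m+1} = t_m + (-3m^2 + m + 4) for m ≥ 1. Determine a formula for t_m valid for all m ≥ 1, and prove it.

Claim: t_m = -m^3 + 2m^2 + 3m − 3.

Base case: t_1 = 1, and -1^3 + 2·1^2 + 3·1 − 3 = 1.
Assume t_k = -k^3 + 2k^2 + 3k − 3.
Then t_{k+1} = t_k + (-3k^2 + k + 4) = (-k^3 + 2k^2 + 3k − 3) + (-3k^2 + k + 4) = -k^3 − k^2 + 4k + 1,
and -(k+1)^3 + 2·(k+1)^2 + 3·(k+1) − 3 = -k^3 − k^2 + 4k + 1.
Hence t_m = -m^3 + 2m^2 + 3m − 3 for every m ≥ 1, by induction.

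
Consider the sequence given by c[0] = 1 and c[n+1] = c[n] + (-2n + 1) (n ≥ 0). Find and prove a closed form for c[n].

Claim: c[n] = -n^2 + 2n + 1.

Base case: c[0] = 1, and -0^2 + 2·0 + 1 = 1.
Assume c[j] = -j^2 + 2j + 1.
Then c[j+1] = c[j] + (-2j + 1) = (-j^2 + 2j + 1) + (-2j + 1) = -j^2 + 2,
and -(j+1)^2 + 2·(j+1) + 1 = -j^2 + 2.
This completes the inductive step, so c[n] = -n^2 + 2n + 1 for all n ≥ 0.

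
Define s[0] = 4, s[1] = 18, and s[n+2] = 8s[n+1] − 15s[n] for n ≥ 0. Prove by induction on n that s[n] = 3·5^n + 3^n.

Base cases: s[0] = 4 and 3·5^0 + 3^0 = 4; s[1] = 18 and 3·5^1 + 3^1 = 18.
Assume s[j] = 3·5^j + 3^j for all 0 ≤ j ≤ m, where m ≥ 1.
Then s[m+1] = 8s[m] − 15s[m−1] = 8·(3·5^m + 3^m) − 15·(3·5^{m−1} + 3^{m−1}) = 3·(8·5 − 15)5^{m−1} + (8·3 − 15)3^{m−1} = 75·5^{m−1} + 9·3^{m−1} = 3·5^{m+1} + 3^{m+1}.
Hence s[n] = 3·5^n + 3^n for every n ≥ 0, by strong induction.

s[n] = 3·5^n + 3^n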